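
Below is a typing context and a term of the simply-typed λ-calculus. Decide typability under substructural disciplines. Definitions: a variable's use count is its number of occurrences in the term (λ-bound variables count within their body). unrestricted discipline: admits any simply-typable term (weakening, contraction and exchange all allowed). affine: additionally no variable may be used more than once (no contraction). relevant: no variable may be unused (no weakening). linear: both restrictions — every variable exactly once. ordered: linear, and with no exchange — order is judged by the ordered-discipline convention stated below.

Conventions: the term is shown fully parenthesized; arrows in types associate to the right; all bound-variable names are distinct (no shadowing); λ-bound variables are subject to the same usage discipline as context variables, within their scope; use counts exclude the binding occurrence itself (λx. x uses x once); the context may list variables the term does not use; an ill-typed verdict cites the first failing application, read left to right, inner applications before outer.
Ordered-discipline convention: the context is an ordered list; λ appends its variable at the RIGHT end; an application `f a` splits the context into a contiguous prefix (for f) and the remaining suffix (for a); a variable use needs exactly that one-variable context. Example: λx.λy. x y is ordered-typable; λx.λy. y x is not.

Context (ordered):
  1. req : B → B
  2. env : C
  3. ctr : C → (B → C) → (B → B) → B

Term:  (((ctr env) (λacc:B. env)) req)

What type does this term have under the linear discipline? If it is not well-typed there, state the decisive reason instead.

not well-typed under linear — env ×2 used more than once (contraction); unused: acc — weakening required
usage: req ×1; env ×2; ctr ×1; acc (λ-bound) ×0
order of uses: ctr, env, env, req
typing: well-typed — term : B
per-discipline verdicts: ordered ✗ | linear ✗ | affine ✗ | relevant ✗ | unrestricted ✓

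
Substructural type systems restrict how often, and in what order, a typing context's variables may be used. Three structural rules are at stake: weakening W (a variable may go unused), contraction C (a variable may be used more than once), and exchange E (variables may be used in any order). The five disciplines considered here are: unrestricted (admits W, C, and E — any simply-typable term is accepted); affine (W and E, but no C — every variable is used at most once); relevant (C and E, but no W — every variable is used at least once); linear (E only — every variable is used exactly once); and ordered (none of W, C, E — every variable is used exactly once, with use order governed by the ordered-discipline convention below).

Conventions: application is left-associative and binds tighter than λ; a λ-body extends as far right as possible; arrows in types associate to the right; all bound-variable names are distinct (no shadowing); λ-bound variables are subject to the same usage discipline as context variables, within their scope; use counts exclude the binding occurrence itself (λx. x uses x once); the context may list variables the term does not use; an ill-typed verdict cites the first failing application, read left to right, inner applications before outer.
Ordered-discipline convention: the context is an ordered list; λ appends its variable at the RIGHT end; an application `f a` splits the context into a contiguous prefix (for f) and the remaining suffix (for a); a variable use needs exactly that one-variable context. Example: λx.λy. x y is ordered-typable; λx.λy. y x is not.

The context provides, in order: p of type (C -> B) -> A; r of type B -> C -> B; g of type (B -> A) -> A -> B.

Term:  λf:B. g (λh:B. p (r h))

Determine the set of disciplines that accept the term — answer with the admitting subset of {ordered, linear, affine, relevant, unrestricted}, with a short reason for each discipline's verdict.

admitted in: affine, unrestricted
usage: p ×1; r ×1; g ×1; f [bound] ×0; h [bound] ×1
uses in reading order: g, p, r, h
typing: ✓ — B -> A -> B
ordered ✗ (f never used (weakening))
linear ✗ (f never used (weakening))
affine ✓ (no duplicate uses among p, r, g, f, h)
relevant ✗ (f never used (weakening))
unrestricted ✓ (type-checks (B -> A -> B) and nothing is barred)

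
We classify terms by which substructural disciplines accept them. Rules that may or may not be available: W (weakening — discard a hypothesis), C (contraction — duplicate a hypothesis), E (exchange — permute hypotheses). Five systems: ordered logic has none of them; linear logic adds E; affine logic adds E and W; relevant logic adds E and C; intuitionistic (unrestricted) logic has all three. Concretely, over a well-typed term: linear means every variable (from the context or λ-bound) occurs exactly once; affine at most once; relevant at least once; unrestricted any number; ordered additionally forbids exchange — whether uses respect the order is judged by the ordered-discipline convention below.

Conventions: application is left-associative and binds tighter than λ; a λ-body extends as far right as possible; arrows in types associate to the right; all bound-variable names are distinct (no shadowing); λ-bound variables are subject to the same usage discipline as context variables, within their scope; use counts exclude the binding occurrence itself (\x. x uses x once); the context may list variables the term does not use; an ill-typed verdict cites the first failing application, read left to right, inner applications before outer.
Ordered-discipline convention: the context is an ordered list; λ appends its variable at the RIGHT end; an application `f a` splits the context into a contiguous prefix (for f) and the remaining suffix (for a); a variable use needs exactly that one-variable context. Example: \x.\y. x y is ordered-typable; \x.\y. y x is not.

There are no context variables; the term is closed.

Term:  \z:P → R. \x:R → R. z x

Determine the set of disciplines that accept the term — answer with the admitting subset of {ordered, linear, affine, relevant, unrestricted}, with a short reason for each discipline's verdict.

accepted by: none
variable uses: z [bound] ×1, x [bound] ×1
uses in reading order: z, x
typing: ill-typed: argument of type R → R where P is required
ordered: ✗ — the type mismatch rejects it
linear: ✗ — not simply typable
affine: ✗ — fails simple typing
relevant: ✗ — a type mismatch blocks all five
unrestricted: ✗ — the type mismatch rejects it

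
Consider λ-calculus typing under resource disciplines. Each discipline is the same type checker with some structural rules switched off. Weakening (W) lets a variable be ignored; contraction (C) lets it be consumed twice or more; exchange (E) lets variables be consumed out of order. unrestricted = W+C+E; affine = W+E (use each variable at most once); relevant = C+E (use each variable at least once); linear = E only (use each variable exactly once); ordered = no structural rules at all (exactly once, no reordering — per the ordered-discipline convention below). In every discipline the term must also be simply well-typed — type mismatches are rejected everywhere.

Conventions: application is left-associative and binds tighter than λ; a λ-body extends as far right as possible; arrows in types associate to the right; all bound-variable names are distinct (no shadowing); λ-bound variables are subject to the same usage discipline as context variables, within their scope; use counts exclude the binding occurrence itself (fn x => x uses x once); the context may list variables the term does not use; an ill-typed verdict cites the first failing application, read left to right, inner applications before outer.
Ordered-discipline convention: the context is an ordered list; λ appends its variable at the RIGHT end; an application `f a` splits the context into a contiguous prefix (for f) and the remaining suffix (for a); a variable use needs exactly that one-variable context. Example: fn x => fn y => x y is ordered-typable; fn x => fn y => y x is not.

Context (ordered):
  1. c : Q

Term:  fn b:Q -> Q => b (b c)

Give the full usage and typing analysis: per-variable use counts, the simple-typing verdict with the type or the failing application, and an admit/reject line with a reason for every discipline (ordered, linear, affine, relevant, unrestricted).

counts: c: 1; b [bound]: 2
order of uses: b, b, c
typing: well-typed at (Q -> Q) -> Q
ordered ✗ (needs contraction — b ×2)
linear ✗ (needs contraction — b ×2)
affine ✗ (needs contraction — b ×2)
relevant ✓ (c, b: all used, weakening unneeded)
unrestricted ✓ (simply typable at (Q -> Q) -> Q; W, C, E all held)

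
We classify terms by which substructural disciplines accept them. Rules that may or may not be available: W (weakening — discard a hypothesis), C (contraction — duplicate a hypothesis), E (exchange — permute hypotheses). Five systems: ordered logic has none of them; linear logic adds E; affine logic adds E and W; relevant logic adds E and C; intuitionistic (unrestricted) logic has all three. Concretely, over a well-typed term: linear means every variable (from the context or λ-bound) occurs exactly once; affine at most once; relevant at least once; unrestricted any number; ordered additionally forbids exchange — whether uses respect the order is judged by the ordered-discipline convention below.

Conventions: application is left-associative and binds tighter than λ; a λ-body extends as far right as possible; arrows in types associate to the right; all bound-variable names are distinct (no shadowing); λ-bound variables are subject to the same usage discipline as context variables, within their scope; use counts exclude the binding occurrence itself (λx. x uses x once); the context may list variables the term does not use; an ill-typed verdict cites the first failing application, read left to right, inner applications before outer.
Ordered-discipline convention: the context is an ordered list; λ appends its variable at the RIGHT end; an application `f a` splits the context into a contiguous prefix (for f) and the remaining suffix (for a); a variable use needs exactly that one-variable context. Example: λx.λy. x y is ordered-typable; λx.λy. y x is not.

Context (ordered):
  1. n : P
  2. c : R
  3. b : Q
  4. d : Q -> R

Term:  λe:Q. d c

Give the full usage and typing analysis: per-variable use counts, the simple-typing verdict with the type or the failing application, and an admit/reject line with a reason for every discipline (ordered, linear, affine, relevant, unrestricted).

use counts: n: 0×; c: 1×; b: 0×; d: 1×; e [bound]: 0×
left-to-right use order: d, c
typing: ill-typed: a function awaiting Q gets R
ordered: ✗, the type mismatch rejects it
linear: ✗, not simply typable
affine: ✗, fails simple typing
relevant: ✗, a type mismatch blocks all five
unrestricted: ✗, the type mismatch rejects it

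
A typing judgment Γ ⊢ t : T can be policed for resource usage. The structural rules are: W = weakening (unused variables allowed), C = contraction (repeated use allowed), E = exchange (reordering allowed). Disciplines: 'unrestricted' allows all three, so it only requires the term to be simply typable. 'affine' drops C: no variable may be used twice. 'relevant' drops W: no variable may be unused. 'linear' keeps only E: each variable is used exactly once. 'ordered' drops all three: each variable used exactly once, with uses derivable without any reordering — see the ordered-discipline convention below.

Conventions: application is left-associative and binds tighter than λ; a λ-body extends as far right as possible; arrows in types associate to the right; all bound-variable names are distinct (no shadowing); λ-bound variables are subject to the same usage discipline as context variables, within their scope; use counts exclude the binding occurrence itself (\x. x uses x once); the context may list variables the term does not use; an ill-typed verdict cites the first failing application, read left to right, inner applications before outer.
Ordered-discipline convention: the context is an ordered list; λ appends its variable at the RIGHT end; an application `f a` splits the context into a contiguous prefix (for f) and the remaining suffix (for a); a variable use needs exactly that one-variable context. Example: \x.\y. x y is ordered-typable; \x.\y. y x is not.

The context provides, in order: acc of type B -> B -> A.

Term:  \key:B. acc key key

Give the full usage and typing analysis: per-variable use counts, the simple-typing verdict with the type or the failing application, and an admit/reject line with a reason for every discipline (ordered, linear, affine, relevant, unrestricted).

counts: acc: 1; key (bound): 2
uses in reading order: acc, key, key
typing: well-typed — term : B -> A
ordered: ✗ — uses contraction: key ×2
linear: ✗ — uses contraction: key ×2
affine: ✗ — uses contraction: key ×2
relevant: ✓ — at least one use each (acc, key)
unrestricted: ✓ — type-checks (B -> A) and nothing is barred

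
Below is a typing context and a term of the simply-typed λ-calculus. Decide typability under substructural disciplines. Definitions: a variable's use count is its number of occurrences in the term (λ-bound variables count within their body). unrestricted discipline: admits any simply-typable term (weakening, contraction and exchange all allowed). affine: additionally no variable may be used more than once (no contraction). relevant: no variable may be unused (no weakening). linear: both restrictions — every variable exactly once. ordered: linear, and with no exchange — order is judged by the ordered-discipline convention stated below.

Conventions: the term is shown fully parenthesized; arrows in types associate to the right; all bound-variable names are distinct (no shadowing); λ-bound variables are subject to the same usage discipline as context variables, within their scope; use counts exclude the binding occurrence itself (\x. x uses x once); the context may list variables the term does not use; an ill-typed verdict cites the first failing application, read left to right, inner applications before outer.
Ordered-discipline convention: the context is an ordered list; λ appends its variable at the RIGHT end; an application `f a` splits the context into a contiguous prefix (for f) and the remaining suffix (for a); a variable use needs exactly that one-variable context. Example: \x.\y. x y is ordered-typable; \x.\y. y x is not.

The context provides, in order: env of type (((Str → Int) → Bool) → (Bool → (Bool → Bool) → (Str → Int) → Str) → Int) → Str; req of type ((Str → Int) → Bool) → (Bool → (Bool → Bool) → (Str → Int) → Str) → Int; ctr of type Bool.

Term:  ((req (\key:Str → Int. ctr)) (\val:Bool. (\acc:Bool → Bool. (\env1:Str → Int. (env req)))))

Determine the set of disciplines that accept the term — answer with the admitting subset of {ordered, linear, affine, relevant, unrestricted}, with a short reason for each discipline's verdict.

accepted by: unrestricted
variable uses: env ×1; req ×2; ctr ×1; key (λ-bound) ×0; val (λ-bound) ×0; acc (λ-bound) ×0; env1 (λ-bound) ×0
uses in reading order: req, ctr, env, req
typing: well-typed at Int
ordered: ✗, uses contraction: req ×2; key, val, acc, env1 never used (weakening)
linear: ✗, uses contraction: req ×2; key, val, acc, env1 never used (weakening)
affine: ✗, uses contraction: req ×2
relevant: ✗, key, val, acc, env1 never used (weakening)
unrestricted: ✓, type-checks (Int) and nothing is barred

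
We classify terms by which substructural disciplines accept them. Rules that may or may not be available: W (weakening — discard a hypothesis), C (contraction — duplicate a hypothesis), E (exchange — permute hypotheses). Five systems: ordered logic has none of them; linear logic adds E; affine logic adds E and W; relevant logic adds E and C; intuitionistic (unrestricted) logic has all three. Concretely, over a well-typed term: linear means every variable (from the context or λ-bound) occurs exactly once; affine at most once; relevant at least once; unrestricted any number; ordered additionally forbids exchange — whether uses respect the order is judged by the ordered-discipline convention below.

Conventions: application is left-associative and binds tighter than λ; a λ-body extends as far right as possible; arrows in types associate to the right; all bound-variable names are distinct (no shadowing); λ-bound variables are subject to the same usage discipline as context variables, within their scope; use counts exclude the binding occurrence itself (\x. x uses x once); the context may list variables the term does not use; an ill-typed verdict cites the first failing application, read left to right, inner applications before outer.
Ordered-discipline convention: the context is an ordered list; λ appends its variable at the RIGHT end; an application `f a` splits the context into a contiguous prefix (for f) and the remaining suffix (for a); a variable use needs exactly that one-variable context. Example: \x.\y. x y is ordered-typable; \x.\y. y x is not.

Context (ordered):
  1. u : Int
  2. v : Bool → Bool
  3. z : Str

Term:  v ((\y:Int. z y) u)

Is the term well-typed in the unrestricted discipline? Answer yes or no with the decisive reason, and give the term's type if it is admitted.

no — a type mismatch blocks all five
counts: u=1; v=1; z=1; y [bound]=1
uses in reading order: v, z, y, u
typing: ill-typed: non-arrow in function slot: Str
per-discipline verdicts: ordered ✗ | linear ✗ | affine ✗ | relevant ✗ | unrestricted ✗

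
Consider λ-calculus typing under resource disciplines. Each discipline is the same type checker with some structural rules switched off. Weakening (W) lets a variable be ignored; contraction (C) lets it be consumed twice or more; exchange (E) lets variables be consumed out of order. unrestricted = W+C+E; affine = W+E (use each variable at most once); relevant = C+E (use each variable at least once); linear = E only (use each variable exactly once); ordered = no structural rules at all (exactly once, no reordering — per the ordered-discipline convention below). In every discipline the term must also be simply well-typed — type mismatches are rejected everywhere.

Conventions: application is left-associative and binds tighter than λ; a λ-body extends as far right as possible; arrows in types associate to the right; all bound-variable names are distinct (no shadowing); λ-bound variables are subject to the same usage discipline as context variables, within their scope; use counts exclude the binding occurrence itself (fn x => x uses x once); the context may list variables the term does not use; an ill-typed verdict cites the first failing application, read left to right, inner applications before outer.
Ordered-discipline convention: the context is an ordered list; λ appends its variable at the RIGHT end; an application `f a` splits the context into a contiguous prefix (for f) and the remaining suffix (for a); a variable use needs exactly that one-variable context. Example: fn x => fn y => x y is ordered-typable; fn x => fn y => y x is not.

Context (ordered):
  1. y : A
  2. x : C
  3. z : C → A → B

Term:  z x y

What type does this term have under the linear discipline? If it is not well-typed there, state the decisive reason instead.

term : B
counts: y=1, x=1, z=1
uses in reading order: z, x, y
typing: the term checks, with type B
summary: ordered ✗, linear ✓, affine ✓, relevant ✓, unrestricted ✓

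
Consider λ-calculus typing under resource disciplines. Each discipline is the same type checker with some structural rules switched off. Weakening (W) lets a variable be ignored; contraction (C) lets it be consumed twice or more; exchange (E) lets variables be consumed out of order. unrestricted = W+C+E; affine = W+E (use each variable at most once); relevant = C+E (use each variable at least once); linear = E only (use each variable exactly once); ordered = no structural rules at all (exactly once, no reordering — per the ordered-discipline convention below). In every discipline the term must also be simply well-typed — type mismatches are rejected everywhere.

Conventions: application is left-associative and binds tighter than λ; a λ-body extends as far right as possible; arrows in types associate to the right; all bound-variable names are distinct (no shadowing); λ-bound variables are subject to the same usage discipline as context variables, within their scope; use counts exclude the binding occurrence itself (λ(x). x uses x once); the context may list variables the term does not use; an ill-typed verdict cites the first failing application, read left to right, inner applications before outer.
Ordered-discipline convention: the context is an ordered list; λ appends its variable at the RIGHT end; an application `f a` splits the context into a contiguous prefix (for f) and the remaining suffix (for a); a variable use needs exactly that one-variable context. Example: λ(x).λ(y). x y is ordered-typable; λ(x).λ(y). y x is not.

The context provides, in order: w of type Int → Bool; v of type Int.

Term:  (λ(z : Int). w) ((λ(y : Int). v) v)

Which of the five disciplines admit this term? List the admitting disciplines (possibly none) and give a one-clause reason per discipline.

admitted in: unrestricted
use counts: w=1; v=2; z [bound]=0; y [bound]=0
uses in reading order: w, v, v
typing: well-typed — term : Int → Bool
ordered ✗ (v ×2 used more than once (contraction); unused: z, y — weakening required)
linear ✗ (v ×2 used more than once (contraction); unused: z, y — weakening required)
affine ✗ (v ×2 used more than once (contraction))
relevant ✗ (unused: z, y — weakening required)
unrestricted ✓ (typability at Int → Bool is all that's needed)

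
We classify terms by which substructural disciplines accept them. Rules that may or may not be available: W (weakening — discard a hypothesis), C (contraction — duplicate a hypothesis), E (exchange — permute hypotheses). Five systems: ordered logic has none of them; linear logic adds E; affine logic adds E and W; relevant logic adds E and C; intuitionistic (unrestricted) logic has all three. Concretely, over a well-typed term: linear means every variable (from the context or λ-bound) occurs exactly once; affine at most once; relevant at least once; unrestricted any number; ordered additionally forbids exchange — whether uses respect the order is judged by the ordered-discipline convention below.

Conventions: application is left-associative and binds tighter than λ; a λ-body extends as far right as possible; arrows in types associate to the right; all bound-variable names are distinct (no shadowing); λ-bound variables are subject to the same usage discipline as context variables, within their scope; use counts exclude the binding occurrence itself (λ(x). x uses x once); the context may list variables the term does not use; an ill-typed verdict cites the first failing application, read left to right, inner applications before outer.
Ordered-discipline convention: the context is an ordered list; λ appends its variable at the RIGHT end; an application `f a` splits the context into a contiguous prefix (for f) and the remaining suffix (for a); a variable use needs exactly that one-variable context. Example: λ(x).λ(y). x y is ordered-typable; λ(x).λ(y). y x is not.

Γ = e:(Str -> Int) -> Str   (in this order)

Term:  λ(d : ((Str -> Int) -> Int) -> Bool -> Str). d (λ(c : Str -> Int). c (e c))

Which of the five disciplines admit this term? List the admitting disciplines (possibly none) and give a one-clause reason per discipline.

admitted in: relevant, unrestricted
counts: e=1; d (bound)=1; c (bound)=2
order of uses: d, c, e, c
typing: the term checks, with type (((Str -> Int) -> Int) -> Bool -> Str) -> Bool -> Str
ordered: ✗, c ×2 used more than once (contraction)
linear: ✗, c ×2 used more than once (contraction)
affine: ✗, c ×2 used more than once (contraction)
relevant: ✓, e, d, c: all used, weakening unneeded
unrestricted: ✓, type-checks ((((Str -> Int) -> Int) -> Bool -> Str) -> Bool -> Str) and nothing is barred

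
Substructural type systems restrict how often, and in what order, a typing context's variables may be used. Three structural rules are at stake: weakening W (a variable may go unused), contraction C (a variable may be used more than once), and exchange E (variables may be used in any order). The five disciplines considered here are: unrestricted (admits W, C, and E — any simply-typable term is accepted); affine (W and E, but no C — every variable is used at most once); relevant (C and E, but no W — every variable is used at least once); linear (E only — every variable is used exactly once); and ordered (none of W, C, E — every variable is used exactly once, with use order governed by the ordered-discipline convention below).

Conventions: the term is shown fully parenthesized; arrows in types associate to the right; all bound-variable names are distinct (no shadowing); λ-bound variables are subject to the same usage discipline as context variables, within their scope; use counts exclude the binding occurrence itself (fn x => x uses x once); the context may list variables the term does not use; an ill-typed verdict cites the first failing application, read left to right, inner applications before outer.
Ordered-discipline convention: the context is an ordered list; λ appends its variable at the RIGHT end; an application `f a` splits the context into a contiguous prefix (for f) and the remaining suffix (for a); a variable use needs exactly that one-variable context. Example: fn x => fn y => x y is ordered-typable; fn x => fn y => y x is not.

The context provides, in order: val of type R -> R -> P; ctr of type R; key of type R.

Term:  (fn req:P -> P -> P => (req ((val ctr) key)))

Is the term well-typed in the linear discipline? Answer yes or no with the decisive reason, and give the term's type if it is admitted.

yes — each of val, ctr, key, req used exactly once; term : (P -> P -> P) -> P -> P
usage: val: 1×; ctr: 1×; key: 1×; req (bound): 1×
order of uses: req, val, ctr, key
typing: ✓ — (P -> P -> P) -> P -> P
per-discipline verdicts: ordered ✗ · linear ✓ · affine ✓ · relevant ✓ · unrestricted ✓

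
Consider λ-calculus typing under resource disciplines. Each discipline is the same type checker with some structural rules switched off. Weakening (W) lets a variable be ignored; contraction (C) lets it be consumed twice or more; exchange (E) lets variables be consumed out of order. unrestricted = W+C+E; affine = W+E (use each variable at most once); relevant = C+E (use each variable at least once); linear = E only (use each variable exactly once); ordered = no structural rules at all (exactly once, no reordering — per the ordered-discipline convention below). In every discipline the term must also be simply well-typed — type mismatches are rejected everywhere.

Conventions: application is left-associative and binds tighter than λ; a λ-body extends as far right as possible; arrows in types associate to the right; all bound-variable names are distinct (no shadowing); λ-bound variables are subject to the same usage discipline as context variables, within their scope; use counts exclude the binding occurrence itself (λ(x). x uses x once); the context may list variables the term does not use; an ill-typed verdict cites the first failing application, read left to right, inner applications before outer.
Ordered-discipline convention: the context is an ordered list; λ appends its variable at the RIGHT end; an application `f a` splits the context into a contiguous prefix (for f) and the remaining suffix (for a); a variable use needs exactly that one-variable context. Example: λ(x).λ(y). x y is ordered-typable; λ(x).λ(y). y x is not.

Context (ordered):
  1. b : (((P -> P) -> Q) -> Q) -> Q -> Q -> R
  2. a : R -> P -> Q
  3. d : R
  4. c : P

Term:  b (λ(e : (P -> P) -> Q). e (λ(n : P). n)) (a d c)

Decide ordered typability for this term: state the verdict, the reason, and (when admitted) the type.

yes — one use each (b, a, d, c, e, n); ordered split holds; term : Q -> R
variable uses: b: 1; a: 1; d: 1; c: 1; e (bound): 1; n (bound): 1
left-to-right use order: b, e, n, a, d, c
typing: well-typed at Q -> R
per-discipline verdicts: ordered ✓ · linear ✓ · affine ✓ · relevant ✓ · unrestricted ✓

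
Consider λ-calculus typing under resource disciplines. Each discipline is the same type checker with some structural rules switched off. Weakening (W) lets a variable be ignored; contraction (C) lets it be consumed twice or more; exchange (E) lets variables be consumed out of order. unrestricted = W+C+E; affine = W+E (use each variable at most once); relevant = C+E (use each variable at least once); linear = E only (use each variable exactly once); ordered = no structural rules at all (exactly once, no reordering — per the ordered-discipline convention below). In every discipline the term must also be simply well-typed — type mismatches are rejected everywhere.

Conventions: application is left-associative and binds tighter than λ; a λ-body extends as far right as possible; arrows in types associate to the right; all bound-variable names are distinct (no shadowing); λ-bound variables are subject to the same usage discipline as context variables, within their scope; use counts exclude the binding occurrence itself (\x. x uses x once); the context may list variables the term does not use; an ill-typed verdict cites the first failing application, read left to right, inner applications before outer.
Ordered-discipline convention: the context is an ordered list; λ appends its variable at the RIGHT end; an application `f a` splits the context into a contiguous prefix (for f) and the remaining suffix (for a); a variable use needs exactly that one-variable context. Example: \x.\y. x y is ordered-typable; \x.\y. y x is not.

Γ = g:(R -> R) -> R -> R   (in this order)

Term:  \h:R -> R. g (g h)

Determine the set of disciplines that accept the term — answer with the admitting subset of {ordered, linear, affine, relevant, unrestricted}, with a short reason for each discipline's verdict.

admitted by: relevant, unrestricted
counts: g: 2×; h (bound): 1×
uses in reading order: g, g, h
typing: well-typed — term : (R -> R) -> R -> R
ordered: ✗, repeated use of g ×2
linear: ✗, repeated use of g ×2
affine: ✗, repeated use of g ×2
relevant: ✓, at least one use each (g, h)
unrestricted: ✓, well-typed at (R -> R) -> R -> R; no restrictions here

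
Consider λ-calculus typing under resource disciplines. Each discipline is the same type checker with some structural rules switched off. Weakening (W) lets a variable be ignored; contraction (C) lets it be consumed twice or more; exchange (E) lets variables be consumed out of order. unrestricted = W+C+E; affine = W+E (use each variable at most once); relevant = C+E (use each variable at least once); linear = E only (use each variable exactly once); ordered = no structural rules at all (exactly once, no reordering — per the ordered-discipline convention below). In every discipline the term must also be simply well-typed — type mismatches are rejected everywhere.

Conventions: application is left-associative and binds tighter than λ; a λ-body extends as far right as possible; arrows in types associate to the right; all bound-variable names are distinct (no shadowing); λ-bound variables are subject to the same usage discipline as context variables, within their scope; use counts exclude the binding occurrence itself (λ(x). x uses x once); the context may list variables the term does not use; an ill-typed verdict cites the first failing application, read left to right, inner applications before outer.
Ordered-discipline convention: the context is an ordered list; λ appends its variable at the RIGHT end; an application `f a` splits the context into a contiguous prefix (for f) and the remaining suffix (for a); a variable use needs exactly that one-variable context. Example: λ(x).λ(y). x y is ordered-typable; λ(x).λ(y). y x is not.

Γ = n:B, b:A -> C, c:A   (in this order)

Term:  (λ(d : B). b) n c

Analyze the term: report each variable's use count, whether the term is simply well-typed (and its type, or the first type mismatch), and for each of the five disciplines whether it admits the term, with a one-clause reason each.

use counts: n=1; b=1; c=1; d (bound)=0
use order (left to right): b, n, c
typing: ✓ — C
ordered: ✗, d left unused
linear: ✗, d left unused
affine: ✓, at most one use each (n, b, c, d)
relevant: ✗, d left unused
unrestricted: ✓, type-checks (C) and nothing is barred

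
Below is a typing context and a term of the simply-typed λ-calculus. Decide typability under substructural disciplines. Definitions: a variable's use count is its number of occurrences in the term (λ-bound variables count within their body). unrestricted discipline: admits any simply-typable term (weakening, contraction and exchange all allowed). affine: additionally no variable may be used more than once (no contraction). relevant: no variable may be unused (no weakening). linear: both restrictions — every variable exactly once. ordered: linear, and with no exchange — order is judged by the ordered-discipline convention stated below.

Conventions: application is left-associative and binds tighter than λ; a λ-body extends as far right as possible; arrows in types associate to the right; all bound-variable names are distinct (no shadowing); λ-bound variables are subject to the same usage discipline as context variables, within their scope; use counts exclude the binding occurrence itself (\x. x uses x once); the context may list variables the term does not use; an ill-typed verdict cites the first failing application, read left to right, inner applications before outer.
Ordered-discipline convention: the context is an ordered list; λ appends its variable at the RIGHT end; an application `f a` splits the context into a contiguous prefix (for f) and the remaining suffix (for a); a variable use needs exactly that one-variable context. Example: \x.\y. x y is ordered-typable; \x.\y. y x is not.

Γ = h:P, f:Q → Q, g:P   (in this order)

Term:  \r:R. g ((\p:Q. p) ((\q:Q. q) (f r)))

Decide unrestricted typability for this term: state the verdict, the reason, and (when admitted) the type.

no — not simply typable
counts: h: 0×, f: 1×, g: 1×, r [bound]: 1×, p [bound]: 1×, q [bound]: 1×
uses in reading order: g, p, q, f, r
typing: ill-typed: a function awaiting Q gets R
all disciplines: ordered ✗; linear ✗; affine ✗; relevant ✗; unrestricted ✗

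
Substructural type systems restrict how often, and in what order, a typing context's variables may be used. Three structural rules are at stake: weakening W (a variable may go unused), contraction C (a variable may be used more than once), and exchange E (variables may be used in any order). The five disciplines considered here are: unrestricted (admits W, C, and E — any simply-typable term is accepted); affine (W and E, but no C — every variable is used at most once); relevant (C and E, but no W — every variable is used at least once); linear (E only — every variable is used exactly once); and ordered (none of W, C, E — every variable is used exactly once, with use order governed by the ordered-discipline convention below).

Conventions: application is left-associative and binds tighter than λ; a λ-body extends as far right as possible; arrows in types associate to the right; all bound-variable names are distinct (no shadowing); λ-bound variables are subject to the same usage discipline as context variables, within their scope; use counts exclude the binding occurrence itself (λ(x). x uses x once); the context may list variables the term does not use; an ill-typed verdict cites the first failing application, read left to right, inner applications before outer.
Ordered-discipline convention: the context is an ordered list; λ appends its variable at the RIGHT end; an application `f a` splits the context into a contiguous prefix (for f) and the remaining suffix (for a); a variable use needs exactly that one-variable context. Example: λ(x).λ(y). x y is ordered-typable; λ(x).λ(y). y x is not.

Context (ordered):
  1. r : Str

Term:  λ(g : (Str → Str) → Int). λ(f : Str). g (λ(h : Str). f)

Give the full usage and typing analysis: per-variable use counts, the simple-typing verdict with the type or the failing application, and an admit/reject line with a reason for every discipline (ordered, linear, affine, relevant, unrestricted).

usage: r: 0; g [bound]: 1; f [bound]: 1; h [bound]: 0
left-to-right use order: g, f
typing: well-typed — term : ((Str → Str) → Int) → Str → Int
ordered ✗ (r, h left unused)
linear ✗ (r, h left unused)
affine ✓ (r, g, f, h: no repeats, contraction unneeded)
relevant ✗ (r, h left unused)
unrestricted ✓ (type-checks (((Str → Str) → Int) → Str → Int) and nothing is barred)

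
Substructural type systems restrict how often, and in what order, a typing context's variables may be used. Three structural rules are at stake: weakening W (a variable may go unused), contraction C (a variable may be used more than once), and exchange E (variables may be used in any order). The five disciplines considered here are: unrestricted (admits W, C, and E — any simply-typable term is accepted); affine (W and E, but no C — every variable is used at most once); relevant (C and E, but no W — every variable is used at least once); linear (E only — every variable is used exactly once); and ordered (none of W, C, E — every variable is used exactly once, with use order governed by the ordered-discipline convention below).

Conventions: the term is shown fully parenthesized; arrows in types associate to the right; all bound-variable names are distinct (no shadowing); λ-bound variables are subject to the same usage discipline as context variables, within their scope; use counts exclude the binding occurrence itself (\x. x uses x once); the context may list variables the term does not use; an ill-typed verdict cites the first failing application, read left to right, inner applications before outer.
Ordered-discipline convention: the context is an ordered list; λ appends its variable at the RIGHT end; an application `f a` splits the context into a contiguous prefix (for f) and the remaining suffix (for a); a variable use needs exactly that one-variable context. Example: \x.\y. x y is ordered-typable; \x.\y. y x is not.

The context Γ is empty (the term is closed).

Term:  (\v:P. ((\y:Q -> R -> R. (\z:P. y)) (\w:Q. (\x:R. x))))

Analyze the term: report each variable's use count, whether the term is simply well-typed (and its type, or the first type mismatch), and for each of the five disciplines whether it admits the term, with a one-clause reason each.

usage: v (bound): 0×, y (bound): 1×, z (bound): 0×, w (bound): 0×, x (bound): 1×
use order (left to right): y, x
typing: ✓ — P -> P -> Q -> R -> R
ordered: ✗, unused: v, z, w — weakening required
linear: ✗, unused: v, z, w — weakening required
affine: ✓, v, y, z, w, x: no repeats, contraction unneeded
relevant: ✗, unused: v, z, w — weakening required
unrestricted: ✓, well-typed at P -> P -> Q -> R -> R; no restrictions here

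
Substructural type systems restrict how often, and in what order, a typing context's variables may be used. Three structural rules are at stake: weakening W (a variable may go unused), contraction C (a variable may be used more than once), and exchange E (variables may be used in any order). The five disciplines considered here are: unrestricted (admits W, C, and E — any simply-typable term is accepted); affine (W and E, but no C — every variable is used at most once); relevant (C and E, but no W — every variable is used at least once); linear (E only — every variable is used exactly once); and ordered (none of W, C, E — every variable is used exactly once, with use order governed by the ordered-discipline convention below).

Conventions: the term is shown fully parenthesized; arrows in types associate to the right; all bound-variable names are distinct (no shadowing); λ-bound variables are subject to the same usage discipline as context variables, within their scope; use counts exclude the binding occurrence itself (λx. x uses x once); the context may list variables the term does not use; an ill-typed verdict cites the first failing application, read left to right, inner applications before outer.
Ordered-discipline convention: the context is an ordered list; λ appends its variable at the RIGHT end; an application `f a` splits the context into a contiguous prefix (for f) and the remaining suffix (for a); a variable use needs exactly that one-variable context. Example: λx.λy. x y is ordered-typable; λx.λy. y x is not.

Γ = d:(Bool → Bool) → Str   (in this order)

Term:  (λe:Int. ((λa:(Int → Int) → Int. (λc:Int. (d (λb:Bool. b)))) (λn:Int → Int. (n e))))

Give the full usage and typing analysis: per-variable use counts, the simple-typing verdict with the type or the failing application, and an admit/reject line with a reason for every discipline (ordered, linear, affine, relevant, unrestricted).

usage: d: 1×; e (bound): 1×; a (bound): 0×; c (bound): 0×; b (bound): 1×; n (bound): 1×
uses in reading order: d, b, n, e
typing: ✓ — Int → Int → Str
ordered ✗ (needs weakening: a, c unused)
linear ✗ (needs weakening: a, c unused)
affine ✓ (no duplicate uses among d, e, a, c, b, n)
relevant ✗ (needs weakening: a, c unused)
unrestricted ✓ (type-checks (Int → Int → Str) and nothing is barred)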